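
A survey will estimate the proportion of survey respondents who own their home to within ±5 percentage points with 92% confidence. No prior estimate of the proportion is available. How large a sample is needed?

For a proportion with margin E = 0.05 at 92% confidence, z = 1.751.
With no prior estimate, use p = 0.5, which maximizes p(1−p) at 0.25.
n = 0.25 × (z/E)² = 0.25 × (1.751/0.05)² = 306.60
Round up: n = 307.

n = 307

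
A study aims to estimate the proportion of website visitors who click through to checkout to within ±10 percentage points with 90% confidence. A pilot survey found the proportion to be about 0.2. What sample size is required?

For a proportion with margin E = 0.1 at 90% confidence, z = 1.645.
n = p̂(1−p̂)(z/E)² = 0.2 × 0.8 × (1.645/0.1)² = 43.30
Round up: n = 44.

44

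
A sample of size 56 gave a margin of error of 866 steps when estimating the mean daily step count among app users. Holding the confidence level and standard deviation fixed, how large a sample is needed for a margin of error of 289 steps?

503

Margin of error scales as 1/√n, so n₂ = n₁·(E₁/E₂)².
n₂ = 56 × (866/289)² = 56 × 8.979 = 502.82
Round up: n₂ = 503.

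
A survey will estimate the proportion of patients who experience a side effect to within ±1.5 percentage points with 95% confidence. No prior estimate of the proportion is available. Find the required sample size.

For a proportion with margin E = 0.015 at 95% confidence, z = 1.960.
With no prior estimate, use p = 0.5, which maximizes p(1−p) at 0.25.
n = 0.25 × (z/E)² = 0.25 × (1.960/0.015)² = 4268.44
Round up: n = 4269.

4269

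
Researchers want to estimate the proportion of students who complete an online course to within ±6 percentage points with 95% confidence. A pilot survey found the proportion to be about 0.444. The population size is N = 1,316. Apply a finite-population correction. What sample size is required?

For a proportion with margin E = 0.06 at 95% confidence, z = 1.960.
n = p̂(1−p̂)(z/E)² = 0.444 × 0.556 × (1.960/0.06)² = 263.43 — call this n₀.
Finite-population correction with N = 1,316: n = n₀ / (1 + (n₀−1)/N) = 263.43 / 1.199 = 219.71
Round up: n = 220.

n = 220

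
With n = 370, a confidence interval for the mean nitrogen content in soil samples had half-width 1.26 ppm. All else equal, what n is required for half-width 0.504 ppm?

Margin of error scales as 1/√n, so n₂ = n₁·(E₁/E₂)².
n₂ = 370 × (1.26/0.504)² = 370 × 6.25 = 2312.50
Round up: n₂ = 2313.

2313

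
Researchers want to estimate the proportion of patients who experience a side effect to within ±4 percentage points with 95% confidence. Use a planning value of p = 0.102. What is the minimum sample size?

n = 220

For a proportion with margin E = 0.04 at 95% confidence, z = 1.960.
n = p̂(1−p̂)(z/E)² = 0.102 × 0.898 × (1.960/0.04)² = 219.92
Round up: n = 220.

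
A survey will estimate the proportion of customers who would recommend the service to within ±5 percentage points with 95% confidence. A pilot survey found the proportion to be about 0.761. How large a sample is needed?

n = 280

For a proportion with margin E = 0.05 at 95% confidence, z = 1.960.
n = p̂(1−p̂)(z/E)² = 0.761 × 0.239 × (1.960/0.05)² = 279.48
Round up: n = 280.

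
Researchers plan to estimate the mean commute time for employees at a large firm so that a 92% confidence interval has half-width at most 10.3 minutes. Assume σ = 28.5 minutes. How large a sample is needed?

For a mean, the margin of error is E = z·σ/√n, so n = (zσ/E)².
At 92% confidence, z = 1.751.
n = (1.751 × 28.5 / 10.3)² = 23.47
Round up: n = 24.

n = 24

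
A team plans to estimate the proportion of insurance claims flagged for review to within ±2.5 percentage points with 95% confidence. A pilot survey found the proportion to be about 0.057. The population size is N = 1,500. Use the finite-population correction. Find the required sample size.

271

For a proportion with margin E = 0.025 at 95% confidence, z = 1.960.
n = p̂(1−p̂)(z/E)² = 0.057 × 0.943 × (1.960/0.025)² = 330.38 — call this n₀.
Finite-population correction with N = 1,500: n = n₀ / (1 + (n₀−1)/N) = 330.38 / 1.22 = 270.80
Round up: n = 271.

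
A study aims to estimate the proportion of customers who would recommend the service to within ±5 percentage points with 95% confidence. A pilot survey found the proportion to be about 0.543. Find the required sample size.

n = 382

For a proportion with margin E = 0.05 at 95% confidence, z = 1.960.
n = p̂(1−p̂)(z/E)² = 0.543 × 0.457 × (1.960/0.05)² = 381.32
Round up: n = 382.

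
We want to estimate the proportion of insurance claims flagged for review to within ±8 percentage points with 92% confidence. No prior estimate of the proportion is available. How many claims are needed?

n = 120

For a proportion with margin E = 0.08 at 92% confidence, z = 1.751.
With no prior estimate, use p = 0.5, which maximizes p(1−p) at 0.25.
n = 0.25 × (z/E)² = 0.25 × (1.751/0.08)² = 119.77
Round up: n = 120.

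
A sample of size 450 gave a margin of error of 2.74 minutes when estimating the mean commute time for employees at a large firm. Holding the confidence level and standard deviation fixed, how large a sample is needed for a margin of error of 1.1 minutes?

Margin of error scales as 1/√n, so n₂ = n₁·(E₁/E₂)².
n₂ = 450 × (2.74/1.1)² = 450 × 6.205 = 2792.25
Round up: n₂ = 2793.

n = 2793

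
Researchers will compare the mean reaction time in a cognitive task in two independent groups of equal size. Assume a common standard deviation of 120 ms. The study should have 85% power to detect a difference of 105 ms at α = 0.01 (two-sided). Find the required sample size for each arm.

35 per group

For two equal groups, n per group = 2·((z_{α/2} + z_β)·σ/δ)².
z_{α/2} = 2.576; z_β = 1.036 (power 85%).
n = 2 × (3.612 × 120 / 105)² = 2 × 17.04 = 34.08
Round up: n = 35 per group.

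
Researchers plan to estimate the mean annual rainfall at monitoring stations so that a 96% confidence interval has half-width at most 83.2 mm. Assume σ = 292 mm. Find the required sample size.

For a mean, the margin of error is E = z·σ/√n, so n = (zσ/E)².
At 96% confidence, z = 2.054.
n = (2.054 × 292 / 83.2)² = 51.97
Round up: n = 52.

52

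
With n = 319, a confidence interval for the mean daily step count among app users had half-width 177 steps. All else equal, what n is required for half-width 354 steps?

Margin of error scales as 1/√n, so n₂ = n₁·(E₁/E₂)².
n₂ = 319 × (177/354)² = 319 × 0.25 = 79.75
Round up: n₂ = 80.

80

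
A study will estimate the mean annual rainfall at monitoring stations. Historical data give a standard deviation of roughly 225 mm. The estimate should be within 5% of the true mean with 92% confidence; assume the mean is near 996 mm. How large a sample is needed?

63

For a mean, the margin of error is E = z·σ/√n, so n = (zσ/E)².
At 92% confidence, z = 1.751.
E = 5% of 996 = 49.8 mm.
n = (1.751 × 225 / 49.8)² = 62.59
Round up: n = 63.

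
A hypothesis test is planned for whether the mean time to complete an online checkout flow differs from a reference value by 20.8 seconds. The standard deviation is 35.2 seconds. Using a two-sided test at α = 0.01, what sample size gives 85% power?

n = 38

For a one-sample z-test, n = ((z_{α/2} + z_β)·σ/δ)².
z_{α/2} = 2.576 (two-sided α = 0.01); z_β = 1.036 (power 85% → β = 0.15).
n = (3.612 × 35.2 / 20.8)² = 37.36
Round up: n = 38.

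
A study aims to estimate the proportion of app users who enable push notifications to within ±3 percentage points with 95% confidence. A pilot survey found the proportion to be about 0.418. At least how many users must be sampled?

For a proportion with margin E = 0.03 at 95% confidence, z = 1.960.
n = p̂(1−p̂)(z/E)² = 0.418 × 0.582 × (1.960/0.03)² = 1038.41
Round up: n = 1039.

n = 1039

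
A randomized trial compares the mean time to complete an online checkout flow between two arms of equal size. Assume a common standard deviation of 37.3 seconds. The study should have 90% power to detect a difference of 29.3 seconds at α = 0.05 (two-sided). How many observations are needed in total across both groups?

70 total

For two equal groups, n per group = 2·((z_{α/2} + z_β)·σ/δ)².
z_{α/2} = 1.960; z_β = 1.282 (power 90%).
n = 2 × (3.242 × 37.3 / 29.3)² = 2 × 17.03 = 34.06
Round up: n = 35 per group.
Total across both groups: 2 × 35 = 70.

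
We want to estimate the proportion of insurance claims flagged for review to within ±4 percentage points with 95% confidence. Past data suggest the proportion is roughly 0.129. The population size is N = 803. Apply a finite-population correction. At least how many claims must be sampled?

For a proportion with margin E = 0.04 at 95% confidence, z = 1.960.
n = p̂(1−p̂)(z/E)² = 0.129 × 0.871 × (1.960/0.04)² = 269.77 — call this n₀.
Finite-population correction with N = 803: n = n₀ / (1 + (n₀−1)/N) = 269.77 / 1.335 = 202.07
Round up: n = 203.

203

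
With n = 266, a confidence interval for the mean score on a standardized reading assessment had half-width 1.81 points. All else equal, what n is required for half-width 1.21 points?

596

Margin of error scales as 1/√n, so n₂ = n₁·(E₁/E₂)².
n₂ = 266 × (1.81/1.21)² = 266 × 2.238 = 595.31
Round up: n₂ = 596.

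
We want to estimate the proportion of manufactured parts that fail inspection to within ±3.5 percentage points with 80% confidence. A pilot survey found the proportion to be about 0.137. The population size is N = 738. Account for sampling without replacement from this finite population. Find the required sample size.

131

For a proportion with margin E = 0.035 at 80% confidence, z = 1.282.
n = p̂(1−p̂)(z/E)² = 0.137 × 0.863 × (1.282/0.035)² = 158.62 — call this n₀.
Finite-population correction with N = 738: n = n₀ / (1 + (n₀−1)/N) = 158.62 / 1.214 = 130.66
Round up: n = 131.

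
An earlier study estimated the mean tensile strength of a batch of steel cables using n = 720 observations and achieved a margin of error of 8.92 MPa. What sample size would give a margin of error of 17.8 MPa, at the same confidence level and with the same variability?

n = 181

Margin of error scales as 1/√n, so n₂ = n₁·(E₁/E₂)².
n₂ = 720 × (8.92/17.8)² = 720 × 0.2511 = 180.79
Round up: n₂ = 181.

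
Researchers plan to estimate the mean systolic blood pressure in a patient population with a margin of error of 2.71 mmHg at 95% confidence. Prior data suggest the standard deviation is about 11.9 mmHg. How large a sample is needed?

75

For a mean, the margin of error is E = z·σ/√n, so n = (zσ/E)².
At 95% confidence, z = 1.960.
n = (1.960 × 11.9 / 2.71)² = 74.07
Round up: n = 75.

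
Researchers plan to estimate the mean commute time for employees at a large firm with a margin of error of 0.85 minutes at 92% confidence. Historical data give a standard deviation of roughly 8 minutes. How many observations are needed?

For a mean, the margin of error is E = z·σ/√n, so n = (zσ/E)².
At 92% confidence, z = 1.751.
n = (1.751 × 8 / 0.85)² = 271.59
Round up: n = 272.

272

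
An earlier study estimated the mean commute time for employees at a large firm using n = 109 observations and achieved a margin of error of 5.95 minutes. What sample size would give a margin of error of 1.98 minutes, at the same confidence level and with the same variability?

985

Margin of error scales as 1/√n, so n₂ = n₁·(E₁/E₂)².
n₂ = 109 × (5.95/1.98)² = 109 × 9.03 = 984.27
Round up: n₂ = 985.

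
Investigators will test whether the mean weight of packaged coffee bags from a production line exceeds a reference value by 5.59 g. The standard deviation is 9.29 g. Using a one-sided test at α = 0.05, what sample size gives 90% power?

For a one-sample z-test, n = ((z_α + z_β)·σ/δ)².
z_α = 1.645 (one-sided α = 0.05); z_β = 1.282 (power 90% → β = 0.1).
n = (2.927 × 9.29 / 5.59)² = 23.66
Round up: n = 24.

24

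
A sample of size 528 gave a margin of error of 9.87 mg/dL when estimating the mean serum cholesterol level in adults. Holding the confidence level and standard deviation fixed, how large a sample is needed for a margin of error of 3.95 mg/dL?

Margin of error scales as 1/√n, so n₂ = n₁·(E₁/E₂)².
n₂ = 528 × (9.87/3.95)² = 528 × 6.244 = 3296.83
Round up: n₂ = 3297.

3297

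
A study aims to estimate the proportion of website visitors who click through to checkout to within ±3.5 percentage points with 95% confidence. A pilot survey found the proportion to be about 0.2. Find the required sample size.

n = 502

For a proportion with margin E = 0.035 at 95% confidence, z = 1.960.
n = p̂(1−p̂)(z/E)² = 0.2 × 0.8 × (1.960/0.035)² = 501.76
Round up: n = 502.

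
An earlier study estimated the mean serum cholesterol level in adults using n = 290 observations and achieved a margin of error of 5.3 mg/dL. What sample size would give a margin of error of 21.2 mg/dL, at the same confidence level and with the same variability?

Margin of error scales as 1/√n, so n₂ = n₁·(E₁/E₂)².
n₂ = 290 × (5.3/21.2)² = 290 × 0.0625 = 18.12
Round up: n₂ = 19.

19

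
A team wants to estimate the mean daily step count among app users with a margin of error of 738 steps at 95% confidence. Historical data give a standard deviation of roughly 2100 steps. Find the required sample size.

For a mean, the margin of error is E = z·σ/√n, so n = (zσ/E)².
At 95% confidence, z = 1.960.
n = (1.960 × 2100 / 738)² = 31.11
Round up: n = 32.

32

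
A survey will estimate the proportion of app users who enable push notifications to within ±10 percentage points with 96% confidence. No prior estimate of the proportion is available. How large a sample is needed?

For a proportion with margin E = 0.1 at 96% confidence, z = 2.054.
With no prior estimate, use p = 0.5, which maximizes p(1−p) at 0.25.
n = 0.25 × (z/E)² = 0.25 × (2.054/0.1)² = 105.47
Round up: n = 106.

n = 106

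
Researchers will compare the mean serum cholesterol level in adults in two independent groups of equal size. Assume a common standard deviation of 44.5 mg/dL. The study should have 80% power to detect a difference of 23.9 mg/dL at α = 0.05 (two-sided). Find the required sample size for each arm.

55 per group

For two equal groups, n per group = 2·((z_{α/2} + z_β)·σ/δ)².
z_{α/2} = 1.960; z_β = 0.842 (power 80%).
n = 2 × (2.802 × 44.5 / 23.9)² = 2 × 27.22 = 54.44
Round up: n = 55 per group.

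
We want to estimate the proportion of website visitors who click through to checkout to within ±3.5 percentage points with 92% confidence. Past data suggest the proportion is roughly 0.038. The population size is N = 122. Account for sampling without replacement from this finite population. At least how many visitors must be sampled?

53

For a proportion with margin E = 0.035 at 92% confidence, z = 1.751.
n = p̂(1−p̂)(z/E)² = 0.038 × 0.962 × (1.751/0.035)² = 91.49 — call this n₀.
Finite-population correction with N = 122: n = n₀ / (1 + (n₀−1)/N) = 91.49 / 1.742 = 52.52
Round up: n = 53.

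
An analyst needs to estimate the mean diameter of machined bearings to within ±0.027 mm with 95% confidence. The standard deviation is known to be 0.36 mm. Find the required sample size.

683

For a mean, the margin of error is E = z·σ/√n, so n = (zσ/E)².
At 95% confidence, z = 1.960.
n = (1.960 × 0.36 / 0.027)² = 682.95
Round up: n = 683.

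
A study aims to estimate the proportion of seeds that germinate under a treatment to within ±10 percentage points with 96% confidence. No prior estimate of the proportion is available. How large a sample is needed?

For a proportion with margin E = 0.1 at 96% confidence, z = 2.054.
With no prior estimate, use p = 0.5, which maximizes p(1−p) at 0.25.
n = 0.25 × (z/E)² = 0.25 × (2.054/0.1)² = 105.47
Round up: n = 106.

106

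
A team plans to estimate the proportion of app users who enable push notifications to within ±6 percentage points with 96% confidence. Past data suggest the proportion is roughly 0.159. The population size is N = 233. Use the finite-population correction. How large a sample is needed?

For a proportion with margin E = 0.06 at 96% confidence, z = 2.054.
n = p̂(1−p̂)(z/E)² = 0.159 × 0.841 × (2.054/0.06)² = 156.71 — call this n₀.
Finite-population correction with N = 233: n = n₀ / (1 + (n₀−1)/N) = 156.71 / 1.668 = 93.95
Round up: n = 94.

n = 94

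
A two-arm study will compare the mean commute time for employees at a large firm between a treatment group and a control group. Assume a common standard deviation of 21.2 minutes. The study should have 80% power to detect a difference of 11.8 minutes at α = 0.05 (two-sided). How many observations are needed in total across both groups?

102 total

For two equal groups, n per group = 2·((z_{α/2} + z_β)·σ/δ)².
z_{α/2} = 1.960; z_β = 0.842 (power 80%).
n = 2 × (2.802 × 21.2 / 11.8)² = 2 × 25.34 = 50.68
Round up: n = 51 per group.
Total across both groups: 2 × 51 = 102.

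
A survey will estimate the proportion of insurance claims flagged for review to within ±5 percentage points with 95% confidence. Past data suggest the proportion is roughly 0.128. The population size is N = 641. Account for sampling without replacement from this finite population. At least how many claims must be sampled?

For a proportion with margin E = 0.05 at 95% confidence, z = 1.960.
n = p̂(1−p̂)(z/E)² = 0.128 × 0.872 × (1.960/0.05)² = 171.51 — call this n₀.
Finite-population correction with N = 641: n = n₀ / (1 + (n₀−1)/N) = 171.51 / 1.266 = 135.47
Round up: n = 136.

136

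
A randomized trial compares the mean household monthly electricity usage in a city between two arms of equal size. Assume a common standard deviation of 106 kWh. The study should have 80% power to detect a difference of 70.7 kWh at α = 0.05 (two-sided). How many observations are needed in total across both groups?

72 total

For two equal groups, n per group = 2·((z_{α/2} + z_β)·σ/δ)².
z_{α/2} = 1.960; z_β = 0.842 (power 80%).
n = 2 × (2.802 × 106 / 70.7)² = 2 × 17.65 = 35.30
Round up: n = 36 per group.
Total across both groups: 2 × 36 = 72.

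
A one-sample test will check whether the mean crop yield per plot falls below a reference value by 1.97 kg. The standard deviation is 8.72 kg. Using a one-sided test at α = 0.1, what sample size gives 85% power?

For a one-sample z-test, n = ((z_α + z_β)·σ/δ)².
z_α = 1.282 (one-sided α = 0.1); z_β = 1.036 (power 85% → β = 0.15).
n = (2.318 × 8.72 / 1.97)² = 105.28
Round up: n = 106.

106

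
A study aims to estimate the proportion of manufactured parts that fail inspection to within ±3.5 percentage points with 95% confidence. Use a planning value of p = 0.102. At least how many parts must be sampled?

For a proportion with margin E = 0.035 at 95% confidence, z = 1.960.
n = p̂(1−p̂)(z/E)² = 0.102 × 0.898 × (1.960/0.035)² = 287.25
Round up: n = 288.

288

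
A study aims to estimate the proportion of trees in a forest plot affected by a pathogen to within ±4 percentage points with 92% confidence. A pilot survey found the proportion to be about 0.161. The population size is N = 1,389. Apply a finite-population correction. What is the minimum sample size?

n = 219

For a proportion with margin E = 0.04 at 92% confidence, z = 1.751.
n = p̂(1−p̂)(z/E)² = 0.161 × 0.839 × (1.751/0.04)² = 258.85 — call this n₀.
Finite-population correction with N = 1,389: n = n₀ / (1 + (n₀−1)/N) = 258.85 / 1.186 = 218.25
Round up: n = 219.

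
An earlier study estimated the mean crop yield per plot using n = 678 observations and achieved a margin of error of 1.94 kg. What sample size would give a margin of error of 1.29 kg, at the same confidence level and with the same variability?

Margin of error scales as 1/√n, so n₂ = n₁·(E₁/E₂)².
n₂ = 678 × (1.94/1.29)² = 678 × 2.262 = 1533.64
Round up: n₂ = 1534.

1534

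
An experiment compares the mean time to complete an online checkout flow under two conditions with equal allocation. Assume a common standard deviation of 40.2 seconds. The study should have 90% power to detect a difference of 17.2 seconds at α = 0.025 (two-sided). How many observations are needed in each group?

136 per group

For two equal groups, n per group = 2·((z_{α/2} + z_β)·σ/δ)².
z_{α/2} = 2.241; z_β = 1.282 (power 90%).
n = 2 × (3.523 × 40.2 / 17.2)² = 2 × 67.80 = 135.60
Round up: n = 136 per group.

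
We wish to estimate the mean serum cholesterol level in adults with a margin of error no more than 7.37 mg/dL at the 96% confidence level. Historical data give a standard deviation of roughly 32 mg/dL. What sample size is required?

n = 80

For a mean, the margin of error is E = z·σ/√n, so n = (zσ/E)².
At 96% confidence, z = 2.054.
n = (2.054 × 32 / 7.37)² = 79.54
Round up: n = 80.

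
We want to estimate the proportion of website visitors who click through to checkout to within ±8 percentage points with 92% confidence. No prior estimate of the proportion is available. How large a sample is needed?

For a proportion with margin E = 0.08 at 92% confidence, z = 1.751.
With no prior estimate, use p = 0.5, which maximizes p(1−p) at 0.25.
n = 0.25 × (z/E)² = 0.25 × (1.751/0.08)² = 119.77
Round up: n = 120.

n = 120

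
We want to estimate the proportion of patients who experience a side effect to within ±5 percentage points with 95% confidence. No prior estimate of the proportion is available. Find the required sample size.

385

For a proportion with margin E = 0.05 at 95% confidence, z = 1.960.
With no prior estimate, use p = 0.5, which maximizes p(1−p) at 0.25.
n = 0.25 × (z/E)² = 0.25 × (1.960/0.05)² = 384.16
Round up: n = 385.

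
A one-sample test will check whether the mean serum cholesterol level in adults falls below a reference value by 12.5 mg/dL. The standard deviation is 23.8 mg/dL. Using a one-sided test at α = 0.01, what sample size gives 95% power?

58

For a one-sample z-test, n = ((z_α + z_β)·σ/δ)².
z_α = 2.326 (one-sided α = 0.01); z_β = 1.645 (power 95% → β = 0.05).
n = (3.971 × 23.8 / 12.5)² = 57.17
Round up: n = 58.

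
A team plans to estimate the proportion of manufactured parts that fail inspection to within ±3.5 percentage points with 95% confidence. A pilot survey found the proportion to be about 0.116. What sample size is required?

322

For a proportion with margin E = 0.035 at 95% confidence, z = 1.960.
n = p̂(1−p̂)(z/E)² = 0.116 × 0.884 × (1.960/0.035)² = 321.58
Round up: n = 322.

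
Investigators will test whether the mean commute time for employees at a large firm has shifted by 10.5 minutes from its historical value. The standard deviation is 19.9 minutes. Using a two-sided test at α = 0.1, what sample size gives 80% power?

For a one-sample z-test, n = ((z_{α/2} + z_β)·σ/δ)².
z_{α/2} = 1.645 (two-sided α = 0.1); z_β = 0.842 (power 80% → β = 0.2).
n = (2.487 × 19.9 / 10.5)² = 22.22
Round up: n = 23.

23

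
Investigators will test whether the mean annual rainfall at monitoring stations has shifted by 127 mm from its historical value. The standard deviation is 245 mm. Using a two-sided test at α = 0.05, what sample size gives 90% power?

For a one-sample z-test, n = ((z_{α/2} + z_β)·σ/δ)².
z_{α/2} = 1.960 (two-sided α = 0.05); z_β = 1.282 (power 90% → β = 0.1).
n = (3.242 × 245 / 127)² = 39.12
Round up: n = 40.

40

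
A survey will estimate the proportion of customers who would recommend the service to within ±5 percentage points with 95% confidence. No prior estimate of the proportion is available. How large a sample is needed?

385

For a proportion with margin E = 0.05 at 95% confidence, z = 1.960.
With no prior estimate, use p = 0.5, which maximizes p(1−p) at 0.25.
n = 0.25 × (z/E)² = 0.25 × (1.960/0.05)² = 384.16
Round up: n = 385.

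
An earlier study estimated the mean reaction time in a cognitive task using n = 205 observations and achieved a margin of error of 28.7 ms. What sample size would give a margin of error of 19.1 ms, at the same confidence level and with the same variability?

n = 463

Margin of error scales as 1/√n, so n₂ = n₁·(E₁/E₂)².
n₂ = 205 × (28.7/19.1)² = 205 × 2.258 = 462.89
Round up: n₂ = 463.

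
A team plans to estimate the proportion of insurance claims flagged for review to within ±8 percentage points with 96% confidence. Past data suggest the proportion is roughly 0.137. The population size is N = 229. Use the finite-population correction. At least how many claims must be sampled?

For a proportion with margin E = 0.08 at 96% confidence, z = 2.054.
n = p̂(1−p̂)(z/E)² = 0.137 × 0.863 × (2.054/0.08)² = 77.94 — call this n₀.
Finite-population correction with N = 229: n = n₀ / (1 + (n₀−1)/N) = 77.94 / 1.336 = 58.34
Round up: n = 59.

n = 59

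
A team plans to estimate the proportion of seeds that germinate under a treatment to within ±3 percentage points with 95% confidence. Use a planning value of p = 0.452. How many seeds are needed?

1058

For a proportion with margin E = 0.03 at 95% confidence, z = 1.960.
n = p̂(1−p̂)(z/E)² = 0.452 × 0.548 × (1.960/0.03)² = 1057.28
Round up: n = 1058.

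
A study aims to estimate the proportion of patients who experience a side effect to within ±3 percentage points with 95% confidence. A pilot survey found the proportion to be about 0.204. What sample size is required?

For a proportion with margin E = 0.03 at 95% confidence, z = 1.960.
n = p̂(1−p̂)(z/E)² = 0.204 × 0.796 × (1.960/0.03)² = 693.13
Round up: n = 694.

n = 694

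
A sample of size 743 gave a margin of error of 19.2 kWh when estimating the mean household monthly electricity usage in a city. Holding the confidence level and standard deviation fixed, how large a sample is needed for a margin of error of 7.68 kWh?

n = 4644

Margin of error scales as 1/√n, so n₂ = n₁·(E₁/E₂)².
n₂ = 743 × (19.2/7.68)² = 743 × 6.25 = 4643.75
Round up: n₂ = 4644.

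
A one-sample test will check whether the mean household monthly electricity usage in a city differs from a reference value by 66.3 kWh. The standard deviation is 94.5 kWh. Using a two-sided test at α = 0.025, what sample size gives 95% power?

31

For a one-sample z-test, n = ((z_{α/2} + z_β)·σ/δ)².
z_{α/2} = 2.241 (two-sided α = 0.025); z_β = 1.645 (power 95% → β = 0.05).
n = (3.886 × 94.5 / 66.3)² = 30.68
Round up: n = 31.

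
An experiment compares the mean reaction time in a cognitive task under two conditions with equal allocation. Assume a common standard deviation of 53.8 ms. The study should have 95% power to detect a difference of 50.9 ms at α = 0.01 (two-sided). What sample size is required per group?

40 per group

For two equal groups, n per group = 2·((z_{α/2} + z_β)·σ/δ)².
z_{α/2} = 2.576; z_β = 1.645 (power 95%).
n = 2 × (4.221 × 53.8 / 50.9)² = 2 × 19.90 = 39.80
Round up: n = 40 per group.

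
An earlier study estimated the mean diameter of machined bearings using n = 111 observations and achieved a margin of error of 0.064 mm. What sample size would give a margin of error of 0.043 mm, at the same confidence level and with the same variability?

n = 246

Margin of error scales as 1/√n, so n₂ = n₁·(E₁/E₂)².
n₂ = 111 × (0.064/0.043)² = 111 × 2.215 = 245.86
Round up: n₂ = 246.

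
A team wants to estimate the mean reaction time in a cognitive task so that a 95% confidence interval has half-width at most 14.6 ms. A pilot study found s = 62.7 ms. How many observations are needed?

For a mean, the margin of error is E = z·σ/√n, so n = (zσ/E)².
At 95% confidence, z = 1.960.
n = (1.960 × 62.7 / 14.6)² = 70.85
Round up: n = 71.

71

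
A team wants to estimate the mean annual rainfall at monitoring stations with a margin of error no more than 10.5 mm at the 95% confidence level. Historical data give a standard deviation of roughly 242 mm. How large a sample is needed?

For a mean, the margin of error is E = z·σ/√n, so n = (zσ/E)².
At 95% confidence, z = 1.960.
n = (1.960 × 242 / 10.5)² = 2040.63
Round up: n = 2041.

2041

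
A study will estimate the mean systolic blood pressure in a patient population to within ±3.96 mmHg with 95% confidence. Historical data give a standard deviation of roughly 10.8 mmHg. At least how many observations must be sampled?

For a mean, the margin of error is E = z·σ/√n, so n = (zσ/E)².
At 95% confidence, z = 1.960.
n = (1.960 × 10.8 / 3.96)² = 28.57
Round up: n = 29.

29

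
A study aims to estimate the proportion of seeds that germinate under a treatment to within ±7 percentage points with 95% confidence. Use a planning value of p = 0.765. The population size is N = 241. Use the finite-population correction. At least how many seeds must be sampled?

For a proportion with margin E = 0.07 at 95% confidence, z = 1.960.
n = p̂(1−p̂)(z/E)² = 0.765 × 0.235 × (1.960/0.07)² = 140.94 — call this n₀.
Finite-population correction with N = 241: n = n₀ / (1 + (n₀−1)/N) = 140.94 / 1.581 = 89.15
Round up: n = 90.

90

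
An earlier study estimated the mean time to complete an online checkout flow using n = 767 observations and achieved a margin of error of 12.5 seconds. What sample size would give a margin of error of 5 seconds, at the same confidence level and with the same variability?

4794

Margin of error scales as 1/√n, so n₂ = n₁·(E₁/E₂)².
n₂ = 767 × (12.5/5)² = 767 × 6.25 = 4793.75
Round up: n₂ = 4794.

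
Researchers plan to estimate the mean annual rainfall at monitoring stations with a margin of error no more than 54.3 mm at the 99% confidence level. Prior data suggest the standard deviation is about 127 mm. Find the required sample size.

37

For a mean, the margin of error is E = z·σ/√n, so n = (zσ/E)².
At 99% confidence, z = 2.576.
n = (2.576 × 127 / 54.3)² = 36.30
Round up: n = 37.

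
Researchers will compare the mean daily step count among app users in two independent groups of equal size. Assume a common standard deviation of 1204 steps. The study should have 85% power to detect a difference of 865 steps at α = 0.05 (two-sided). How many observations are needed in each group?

For two equal groups, n per group = 2·((z_{α/2} + z_β)·σ/δ)².
z_{α/2} = 1.960; z_β = 1.036 (power 85%).
n = 2 × (2.996 × 1204 / 865)² = 2 × 17.39 = 34.78
Round up: n = 35 per group.

35 per group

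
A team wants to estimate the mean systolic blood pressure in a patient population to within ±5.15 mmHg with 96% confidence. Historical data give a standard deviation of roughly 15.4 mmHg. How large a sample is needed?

For a mean, the margin of error is E = z·σ/√n, so n = (zσ/E)².
At 96% confidence, z = 2.054.
n = (2.054 × 15.4 / 5.15)² = 37.72
Round up: n = 38.

38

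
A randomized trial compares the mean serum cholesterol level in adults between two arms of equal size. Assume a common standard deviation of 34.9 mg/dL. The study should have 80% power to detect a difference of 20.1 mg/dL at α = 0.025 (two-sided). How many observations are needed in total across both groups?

For two equal groups, n per group = 2·((z_{α/2} + z_β)·σ/δ)².
z_{α/2} = 2.241; z_β = 0.842 (power 80%).
n = 2 × (3.083 × 34.9 / 20.1)² = 2 × 28.66 = 57.32
Round up: n = 58 per group.
Total across both groups: 2 × 58 = 116.

116 total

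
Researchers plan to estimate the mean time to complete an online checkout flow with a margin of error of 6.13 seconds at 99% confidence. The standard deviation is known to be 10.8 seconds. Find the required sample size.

n = 21

For a mean, the margin of error is E = z·σ/√n, so n = (zσ/E)².
At 99% confidence, z = 2.576.
n = (2.576 × 10.8 / 6.13)² = 20.60
Round up: n = 21.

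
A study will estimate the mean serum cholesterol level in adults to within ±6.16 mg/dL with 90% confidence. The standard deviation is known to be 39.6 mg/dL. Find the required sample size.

For a mean, the margin of error is E = z·σ/√n, so n = (zσ/E)².
At 90% confidence, z = 1.645.
n = (1.645 × 39.6 / 6.16)² = 111.83
Round up: n = 112.

112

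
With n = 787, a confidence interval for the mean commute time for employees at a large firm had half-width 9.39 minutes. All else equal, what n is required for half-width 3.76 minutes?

Margin of error scales as 1/√n, so n₂ = n₁·(E₁/E₂)².
n₂ = 787 × (9.39/3.76)² = 787 × 6.237 = 4908.52
Round up: n₂ = 4909.

4909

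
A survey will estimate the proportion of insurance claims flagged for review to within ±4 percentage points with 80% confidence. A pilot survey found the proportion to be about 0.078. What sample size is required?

For a proportion with margin E = 0.04 at 80% confidence, z = 1.282.
n = p̂(1−p̂)(z/E)² = 0.078 × 0.922 × (1.282/0.04)² = 73.87
Round up: n = 74.

n = 74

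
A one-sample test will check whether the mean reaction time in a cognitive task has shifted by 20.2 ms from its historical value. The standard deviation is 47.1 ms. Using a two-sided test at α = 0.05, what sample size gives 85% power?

For a one-sample z-test, n = ((z_{α/2} + z_β)·σ/δ)².
z_{α/2} = 1.960 (two-sided α = 0.05); z_β = 1.036 (power 85% → β = 0.15).
n = (2.996 × 47.1 / 20.2)² = 48.80
Round up: n = 49.

49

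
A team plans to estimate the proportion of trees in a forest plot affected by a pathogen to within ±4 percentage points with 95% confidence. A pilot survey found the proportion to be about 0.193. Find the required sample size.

374

For a proportion with margin E = 0.04 at 95% confidence, z = 1.960.
n = p̂(1−p̂)(z/E)² = 0.193 × 0.807 × (1.960/0.04)² = 373.96
Round up: n = 374.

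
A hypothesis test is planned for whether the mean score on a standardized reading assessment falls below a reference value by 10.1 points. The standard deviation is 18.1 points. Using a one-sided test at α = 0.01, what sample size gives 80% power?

For a one-sample z-test, n = ((z_α + z_β)·σ/δ)².
z_α = 2.326 (one-sided α = 0.01); z_β = 0.842 (power 80% → β = 0.2).
n = (3.168 × 18.1 / 10.1)² = 32.23
Round up: n = 33.

n = 33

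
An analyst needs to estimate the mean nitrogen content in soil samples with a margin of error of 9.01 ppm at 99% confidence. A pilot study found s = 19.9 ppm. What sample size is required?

n = 33

For a mean, the margin of error is E = z·σ/√n, so n = (zσ/E)².
At 99% confidence, z = 2.576.
n = (2.576 × 19.9 / 9.01)² = 32.37
Round up: n = 33.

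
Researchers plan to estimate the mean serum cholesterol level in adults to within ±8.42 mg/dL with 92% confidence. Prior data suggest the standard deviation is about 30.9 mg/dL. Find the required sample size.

For a mean, the margin of error is E = z·σ/√n, so n = (zσ/E)².
At 92% confidence, z = 1.751.
n = (1.751 × 30.9 / 8.42)² = 41.29
Round up: n = 42.

n = 42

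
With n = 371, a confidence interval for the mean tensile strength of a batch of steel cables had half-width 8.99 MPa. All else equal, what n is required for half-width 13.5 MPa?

Margin of error scales as 1/√n, so n₂ = n₁·(E₁/E₂)².
n₂ = 371 × (8.99/13.5)² = 371 × 0.4435 = 164.54
Round up: n₂ = 165.

165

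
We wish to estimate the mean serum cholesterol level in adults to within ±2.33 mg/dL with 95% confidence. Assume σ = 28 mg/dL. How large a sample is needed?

555

For a mean, the margin of error is E = z·σ/√n, so n = (zσ/E)².
At 95% confidence, z = 1.960.
n = (1.960 × 28 / 2.33)² = 554.77
Round up: n = 555.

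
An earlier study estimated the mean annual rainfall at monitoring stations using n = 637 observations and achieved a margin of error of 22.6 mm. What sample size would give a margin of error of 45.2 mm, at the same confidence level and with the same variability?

160

Margin of error scales as 1/√n, so n₂ = n₁·(E₁/E₂)².
n₂ = 637 × (22.6/45.2)² = 637 × 0.25 = 159.25
Round up: n₂ = 160.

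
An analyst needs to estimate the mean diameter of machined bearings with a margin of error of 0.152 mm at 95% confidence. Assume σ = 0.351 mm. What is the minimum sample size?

21

For a mean, the margin of error is E = z·σ/√n, so n = (zσ/E)².
At 95% confidence, z = 1.960.
n = (1.960 × 0.351 / 0.152)² = 20.49
Round up: n = 21.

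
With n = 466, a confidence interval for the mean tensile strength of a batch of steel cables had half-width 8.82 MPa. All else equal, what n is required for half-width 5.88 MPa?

n = 1049

Margin of error scales as 1/√n, so n₂ = n₁·(E₁/E₂)².
n₂ = 466 × (8.82/5.88)² = 466 × 2.25 = 1048.50
Round up: n₂ = 1049.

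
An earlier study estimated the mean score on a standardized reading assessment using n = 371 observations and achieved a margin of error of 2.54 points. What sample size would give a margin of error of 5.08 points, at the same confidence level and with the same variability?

Margin of error scales as 1/√n, so n₂ = n₁·(E₁/E₂)².
n₂ = 371 × (2.54/5.08)² = 371 × 0.25 = 92.75
Round up: n₂ = 93.

93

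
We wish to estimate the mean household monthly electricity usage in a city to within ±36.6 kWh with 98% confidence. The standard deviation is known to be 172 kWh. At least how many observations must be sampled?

120

For a mean, the margin of error is E = z·σ/√n, so n = (zσ/E)².
At 98% confidence, z = 2.326.
n = (2.326 × 172 / 36.6)² = 119.49
Round up: n = 120.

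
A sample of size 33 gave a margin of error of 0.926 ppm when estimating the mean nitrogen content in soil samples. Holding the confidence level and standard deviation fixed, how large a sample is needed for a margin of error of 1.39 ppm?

15

Margin of error scales as 1/√n, so n₂ = n₁·(E₁/E₂)².
n₂ = 33 × (0.926/1.39)² = 33 × 0.4438 = 14.65
Round up: n₂ = 15.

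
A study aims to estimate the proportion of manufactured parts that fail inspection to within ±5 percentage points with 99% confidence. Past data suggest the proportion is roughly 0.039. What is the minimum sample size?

For a proportion with margin E = 0.05 at 99% confidence, z = 2.576.
n = p̂(1−p̂)(z/E)² = 0.039 × 0.961 × (2.576/0.05)² = 99.48
Round up: n = 100.

n = 100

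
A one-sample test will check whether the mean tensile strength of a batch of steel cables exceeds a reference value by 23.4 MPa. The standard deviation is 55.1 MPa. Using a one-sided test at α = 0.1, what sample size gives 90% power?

For a one-sample z-test, n = ((z_α + z_β)·σ/δ)².
z_α = 1.282 (one-sided α = 0.1); z_β = 1.282 (power 90% → β = 0.1).
n = (2.564 × 55.1 / 23.4)² = 36.45
Round up: n = 37.

37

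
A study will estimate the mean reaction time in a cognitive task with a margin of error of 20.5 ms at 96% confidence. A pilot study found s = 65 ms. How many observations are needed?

For a mean, the margin of error is E = z·σ/√n, so n = (zσ/E)².
At 96% confidence, z = 2.054.
n = (2.054 × 65 / 20.5)² = 42.42
Round up: n = 43.

43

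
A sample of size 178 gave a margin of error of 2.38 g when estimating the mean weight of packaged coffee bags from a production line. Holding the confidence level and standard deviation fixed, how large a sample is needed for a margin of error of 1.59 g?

Margin of error scales as 1/√n, so n₂ = n₁·(E₁/E₂)².
n₂ = 178 × (2.38/1.59)² = 178 × 2.241 = 398.90
Round up: n₂ = 399.

399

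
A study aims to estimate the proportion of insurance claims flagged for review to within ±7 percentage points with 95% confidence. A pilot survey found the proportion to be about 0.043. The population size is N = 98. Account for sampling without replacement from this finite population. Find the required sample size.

n = 25

For a proportion with margin E = 0.07 at 95% confidence, z = 1.960.
n = p̂(1−p̂)(z/E)² = 0.043 × 0.957 × (1.960/0.07)² = 32.26 — call this n₀.
Finite-population correction with N = 98: n = n₀ / (1 + (n₀−1)/N) = 32.26 / 1.319 = 24.46
Round up: n = 25.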